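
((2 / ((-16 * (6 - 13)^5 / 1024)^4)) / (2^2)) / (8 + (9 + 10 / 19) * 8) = 2490368 / 1994806657440300025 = 0.00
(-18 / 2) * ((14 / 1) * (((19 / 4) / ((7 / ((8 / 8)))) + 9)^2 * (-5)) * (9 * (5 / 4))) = 148718025 / 224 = 663919.75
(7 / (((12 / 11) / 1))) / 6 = 1.07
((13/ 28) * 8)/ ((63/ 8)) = 208/ 441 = 0.47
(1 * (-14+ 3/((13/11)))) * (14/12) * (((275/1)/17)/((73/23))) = -6596975/96798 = -68.15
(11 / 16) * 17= 11.69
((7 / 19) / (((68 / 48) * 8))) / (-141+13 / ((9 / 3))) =-63 / 264860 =-0.00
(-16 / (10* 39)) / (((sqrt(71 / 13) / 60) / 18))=-576* sqrt(923) / 923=-18.96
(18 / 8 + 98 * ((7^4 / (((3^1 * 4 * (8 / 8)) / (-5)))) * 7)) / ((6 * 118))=-8235403 / 8496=-969.33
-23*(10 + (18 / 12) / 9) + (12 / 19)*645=19783 / 114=173.54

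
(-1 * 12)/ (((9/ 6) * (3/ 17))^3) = -157216/ 243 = -646.98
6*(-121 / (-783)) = 242 / 261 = 0.93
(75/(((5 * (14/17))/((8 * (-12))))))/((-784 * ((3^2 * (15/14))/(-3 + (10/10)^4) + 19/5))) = -15300/7007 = -2.18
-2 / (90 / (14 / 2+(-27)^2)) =-16.36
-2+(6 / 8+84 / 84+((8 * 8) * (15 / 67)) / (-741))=-17829 / 66196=-0.27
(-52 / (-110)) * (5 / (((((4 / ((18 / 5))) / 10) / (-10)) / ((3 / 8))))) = -1755 / 22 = -79.77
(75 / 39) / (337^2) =25 / 1476397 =0.00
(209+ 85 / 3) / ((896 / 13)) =1157 / 336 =3.44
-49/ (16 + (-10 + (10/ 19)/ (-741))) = -689871/ 84464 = -8.17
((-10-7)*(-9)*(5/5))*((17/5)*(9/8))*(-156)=-912951/10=-91295.10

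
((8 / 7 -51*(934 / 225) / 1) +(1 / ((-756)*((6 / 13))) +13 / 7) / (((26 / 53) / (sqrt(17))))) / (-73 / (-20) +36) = -442184 / 83265 +171455*sqrt(17) / 1798524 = -4.92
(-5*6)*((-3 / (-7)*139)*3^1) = -37530 / 7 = -5361.43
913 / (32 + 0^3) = 913 / 32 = 28.53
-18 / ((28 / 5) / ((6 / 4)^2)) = -405 / 56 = -7.23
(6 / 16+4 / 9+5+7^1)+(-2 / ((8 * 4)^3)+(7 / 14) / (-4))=1871863 / 147456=12.69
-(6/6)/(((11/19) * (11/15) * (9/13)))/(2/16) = -9880/363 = -27.22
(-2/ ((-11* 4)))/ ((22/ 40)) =10/ 121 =0.08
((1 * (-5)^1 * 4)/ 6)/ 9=-10/ 27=-0.37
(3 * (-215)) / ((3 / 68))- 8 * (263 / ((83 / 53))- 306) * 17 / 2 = -434248 / 83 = -5231.90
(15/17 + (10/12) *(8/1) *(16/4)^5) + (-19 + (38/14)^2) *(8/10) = 17038789/2499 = 6818.24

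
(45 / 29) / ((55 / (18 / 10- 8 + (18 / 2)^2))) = 306 / 145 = 2.11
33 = 33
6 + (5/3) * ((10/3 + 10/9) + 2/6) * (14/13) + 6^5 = 2734492/351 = 7790.58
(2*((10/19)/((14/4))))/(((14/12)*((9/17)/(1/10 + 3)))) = 4216/2793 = 1.51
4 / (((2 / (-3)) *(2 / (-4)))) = 12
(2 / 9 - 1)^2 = 49 / 81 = 0.60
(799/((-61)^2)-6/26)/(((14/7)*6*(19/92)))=-17848/2757261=-0.01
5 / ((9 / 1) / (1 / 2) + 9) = 0.19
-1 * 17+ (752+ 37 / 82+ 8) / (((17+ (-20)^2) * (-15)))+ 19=963463 / 512910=1.88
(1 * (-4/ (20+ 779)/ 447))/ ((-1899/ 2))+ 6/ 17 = 239376554/ 678233547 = 0.35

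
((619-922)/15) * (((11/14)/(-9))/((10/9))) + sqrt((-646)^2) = 453311/700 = 647.59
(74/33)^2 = 5476/1089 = 5.03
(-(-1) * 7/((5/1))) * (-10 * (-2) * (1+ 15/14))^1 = 58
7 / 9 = 0.78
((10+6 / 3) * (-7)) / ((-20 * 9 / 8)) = 56 / 15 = 3.73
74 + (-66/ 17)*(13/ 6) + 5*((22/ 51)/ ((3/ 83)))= 125.26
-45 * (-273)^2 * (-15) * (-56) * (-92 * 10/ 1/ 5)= 518364100800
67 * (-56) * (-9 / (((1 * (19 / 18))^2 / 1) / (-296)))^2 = -21448992003.35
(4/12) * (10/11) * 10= 100/33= 3.03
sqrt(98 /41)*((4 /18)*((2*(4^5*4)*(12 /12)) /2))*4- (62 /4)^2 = -961 /4 +229376*sqrt(82) /369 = 5388.71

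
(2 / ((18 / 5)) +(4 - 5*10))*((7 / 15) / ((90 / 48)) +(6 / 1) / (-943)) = -21046322 / 1909575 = -11.02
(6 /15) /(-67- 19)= -1 /215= -0.00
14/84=1/6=0.17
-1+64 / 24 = 5 / 3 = 1.67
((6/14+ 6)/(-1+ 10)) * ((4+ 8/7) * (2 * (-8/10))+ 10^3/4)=8462/49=172.69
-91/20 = -4.55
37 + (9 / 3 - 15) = 25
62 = 62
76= 76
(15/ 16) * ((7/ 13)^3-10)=-324405/ 35152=-9.23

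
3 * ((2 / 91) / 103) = 6 / 9373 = 0.00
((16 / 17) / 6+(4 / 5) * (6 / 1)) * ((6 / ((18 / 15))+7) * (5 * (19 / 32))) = 3002 / 17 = 176.59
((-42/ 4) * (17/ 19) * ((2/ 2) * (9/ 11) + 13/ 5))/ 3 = -11186/ 1045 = -10.70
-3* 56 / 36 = -14 / 3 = -4.67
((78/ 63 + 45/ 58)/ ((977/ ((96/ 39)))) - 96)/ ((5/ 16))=-11880192256/ 38674545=-307.18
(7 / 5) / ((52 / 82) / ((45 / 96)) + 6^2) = 861 / 22972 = 0.04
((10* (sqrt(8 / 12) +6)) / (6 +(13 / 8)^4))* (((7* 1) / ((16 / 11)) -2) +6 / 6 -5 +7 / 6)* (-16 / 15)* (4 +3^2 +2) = 40960* sqrt(6) / 478233 +81920 / 53137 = 1.75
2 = 2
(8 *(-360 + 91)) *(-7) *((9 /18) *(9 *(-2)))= -135576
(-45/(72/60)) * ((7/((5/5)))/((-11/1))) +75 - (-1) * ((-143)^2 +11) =452295/22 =20558.86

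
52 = 52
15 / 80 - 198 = -3165 / 16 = -197.81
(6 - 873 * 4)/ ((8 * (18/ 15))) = -2905/ 8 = -363.12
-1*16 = -16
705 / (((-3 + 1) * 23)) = -705 / 46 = -15.33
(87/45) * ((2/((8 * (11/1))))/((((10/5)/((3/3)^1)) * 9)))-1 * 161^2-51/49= -15089736979/582120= -25922.04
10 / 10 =1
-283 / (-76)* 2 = 283 / 38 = 7.45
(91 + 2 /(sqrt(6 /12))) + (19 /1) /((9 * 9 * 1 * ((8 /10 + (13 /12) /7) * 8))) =2 * sqrt(2) + 1971179 /21654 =93.86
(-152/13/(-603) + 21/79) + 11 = 6988718/619281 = 11.29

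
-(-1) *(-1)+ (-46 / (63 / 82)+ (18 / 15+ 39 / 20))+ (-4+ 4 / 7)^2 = -405437 / 8820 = -45.97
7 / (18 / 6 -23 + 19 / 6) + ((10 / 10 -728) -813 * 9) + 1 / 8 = -8044.29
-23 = -23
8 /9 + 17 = 161 /9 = 17.89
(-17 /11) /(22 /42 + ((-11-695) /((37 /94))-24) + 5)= 13209 /15488000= 0.00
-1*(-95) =95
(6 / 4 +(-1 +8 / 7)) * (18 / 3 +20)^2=7774 / 7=1110.57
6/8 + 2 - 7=-17/4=-4.25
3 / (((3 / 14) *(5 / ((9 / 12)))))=21 / 10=2.10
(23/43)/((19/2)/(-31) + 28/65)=4.30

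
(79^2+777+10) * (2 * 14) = 196784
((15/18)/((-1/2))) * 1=-5/3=-1.67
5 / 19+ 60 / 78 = 255 / 247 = 1.03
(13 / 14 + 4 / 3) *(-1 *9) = -285 / 14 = -20.36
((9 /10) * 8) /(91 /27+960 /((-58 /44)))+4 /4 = 2809817 /2838005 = 0.99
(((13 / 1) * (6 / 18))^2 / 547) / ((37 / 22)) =3718 / 182151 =0.02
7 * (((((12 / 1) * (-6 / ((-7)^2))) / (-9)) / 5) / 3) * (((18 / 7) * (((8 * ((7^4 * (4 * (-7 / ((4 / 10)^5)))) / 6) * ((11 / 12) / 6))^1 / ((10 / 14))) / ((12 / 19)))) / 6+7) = -313628897 / 3240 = -96799.04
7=7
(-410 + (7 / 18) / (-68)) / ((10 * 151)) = -501847 / 1848240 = -0.27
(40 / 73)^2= 1600 / 5329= 0.30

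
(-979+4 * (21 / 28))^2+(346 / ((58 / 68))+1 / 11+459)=304147598 / 319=953440.75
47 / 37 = 1.27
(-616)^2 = 379456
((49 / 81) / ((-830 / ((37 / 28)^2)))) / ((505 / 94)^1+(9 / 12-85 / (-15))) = -64343 / 596016360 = -0.00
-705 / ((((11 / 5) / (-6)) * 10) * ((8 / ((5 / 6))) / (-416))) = -91650 / 11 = -8331.82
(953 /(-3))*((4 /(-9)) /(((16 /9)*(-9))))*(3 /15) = -953 /540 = -1.76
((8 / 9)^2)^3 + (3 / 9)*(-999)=-332.51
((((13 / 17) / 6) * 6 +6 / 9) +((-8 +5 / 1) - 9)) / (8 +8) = -0.66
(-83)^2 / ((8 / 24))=20667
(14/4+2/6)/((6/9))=23/4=5.75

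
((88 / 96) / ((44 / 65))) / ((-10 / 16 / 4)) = -26 / 3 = -8.67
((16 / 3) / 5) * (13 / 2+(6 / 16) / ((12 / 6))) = 107 / 15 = 7.13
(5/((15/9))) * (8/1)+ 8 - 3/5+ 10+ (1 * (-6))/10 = 40.80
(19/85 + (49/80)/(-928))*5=281279/252416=1.11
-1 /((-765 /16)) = 16 /765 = 0.02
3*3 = 9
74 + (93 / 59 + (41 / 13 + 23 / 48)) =2916169 / 36816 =79.21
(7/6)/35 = 1/30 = 0.03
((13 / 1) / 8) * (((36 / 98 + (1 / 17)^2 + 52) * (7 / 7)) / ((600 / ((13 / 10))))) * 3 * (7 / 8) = 125334287 / 258944000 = 0.48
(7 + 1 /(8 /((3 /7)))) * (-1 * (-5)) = 1975 /56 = 35.27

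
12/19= 0.63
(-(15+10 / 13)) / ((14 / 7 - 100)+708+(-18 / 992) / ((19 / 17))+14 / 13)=-1931920 / 74862267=-0.03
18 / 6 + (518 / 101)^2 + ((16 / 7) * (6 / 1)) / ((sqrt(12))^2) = 2174097 / 71407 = 30.45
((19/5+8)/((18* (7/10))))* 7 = 59/9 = 6.56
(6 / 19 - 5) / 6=-89 / 114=-0.78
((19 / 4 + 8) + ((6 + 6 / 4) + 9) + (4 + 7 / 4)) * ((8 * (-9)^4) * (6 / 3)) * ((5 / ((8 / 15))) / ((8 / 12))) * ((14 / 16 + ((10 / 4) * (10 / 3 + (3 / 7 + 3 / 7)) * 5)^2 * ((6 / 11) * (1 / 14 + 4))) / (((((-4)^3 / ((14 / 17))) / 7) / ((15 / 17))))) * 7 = -12960163868518125 / 73984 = -175175225298.96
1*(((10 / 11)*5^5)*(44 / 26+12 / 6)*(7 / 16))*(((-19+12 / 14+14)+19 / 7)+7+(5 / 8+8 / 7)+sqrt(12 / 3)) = 24515625 / 572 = 42859.48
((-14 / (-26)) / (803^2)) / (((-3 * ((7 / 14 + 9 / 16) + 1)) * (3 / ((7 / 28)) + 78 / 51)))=-0.00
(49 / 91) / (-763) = -0.00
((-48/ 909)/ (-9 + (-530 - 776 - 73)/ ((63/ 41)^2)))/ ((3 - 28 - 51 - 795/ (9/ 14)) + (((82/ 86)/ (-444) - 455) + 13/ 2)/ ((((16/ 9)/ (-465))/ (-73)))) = -5370624/ 516617335296728285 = -0.00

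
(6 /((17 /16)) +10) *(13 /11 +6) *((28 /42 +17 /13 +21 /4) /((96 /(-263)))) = -3114285307 /1400256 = -2224.08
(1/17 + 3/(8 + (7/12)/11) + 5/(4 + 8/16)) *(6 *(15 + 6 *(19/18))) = 32110720/162639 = 197.44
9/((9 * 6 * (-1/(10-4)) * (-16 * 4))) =1/64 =0.02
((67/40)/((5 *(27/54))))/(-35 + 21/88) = -1474/76475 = -0.02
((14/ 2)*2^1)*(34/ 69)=476/ 69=6.90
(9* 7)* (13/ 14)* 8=468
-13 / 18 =-0.72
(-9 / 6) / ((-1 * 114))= 1 / 76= 0.01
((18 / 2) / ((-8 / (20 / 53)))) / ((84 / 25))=-375 / 2968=-0.13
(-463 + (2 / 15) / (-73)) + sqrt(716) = -506987 / 1095 + 2*sqrt(179) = -436.24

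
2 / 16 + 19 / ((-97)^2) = 9561 / 75272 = 0.13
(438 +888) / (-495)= -442 / 165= -2.68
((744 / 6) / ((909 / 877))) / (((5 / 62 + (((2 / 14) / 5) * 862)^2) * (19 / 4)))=33037642400 / 795758786163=0.04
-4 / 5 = -0.80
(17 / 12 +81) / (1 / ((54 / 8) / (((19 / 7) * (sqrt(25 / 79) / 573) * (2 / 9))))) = 321317199 * sqrt(79) / 3040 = 939450.57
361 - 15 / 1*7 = 256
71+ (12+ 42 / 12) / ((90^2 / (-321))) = 380083 / 5400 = 70.39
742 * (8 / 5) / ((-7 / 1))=-848 / 5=-169.60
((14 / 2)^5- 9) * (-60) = -1007880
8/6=4/3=1.33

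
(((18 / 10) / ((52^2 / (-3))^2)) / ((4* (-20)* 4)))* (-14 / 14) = 81 / 11698585600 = 0.00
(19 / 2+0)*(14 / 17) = 133 / 17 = 7.82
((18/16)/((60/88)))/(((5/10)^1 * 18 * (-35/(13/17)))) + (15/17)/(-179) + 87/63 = 8767603/6390300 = 1.37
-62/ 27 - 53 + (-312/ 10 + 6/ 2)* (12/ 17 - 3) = 21568/ 2295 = 9.40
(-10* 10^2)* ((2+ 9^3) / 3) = -731000 / 3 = -243666.67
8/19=0.42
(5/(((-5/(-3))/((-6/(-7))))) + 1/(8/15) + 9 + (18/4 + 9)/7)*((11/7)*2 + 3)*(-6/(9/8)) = -3526/7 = -503.71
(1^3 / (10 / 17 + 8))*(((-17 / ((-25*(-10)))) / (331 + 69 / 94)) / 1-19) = -629513604 / 284544875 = -2.21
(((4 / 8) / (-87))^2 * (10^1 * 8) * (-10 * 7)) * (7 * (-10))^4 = -4441009.38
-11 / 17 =-0.65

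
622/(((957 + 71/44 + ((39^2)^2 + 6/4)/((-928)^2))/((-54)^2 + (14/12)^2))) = 309415251481600/163915521327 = 1887.65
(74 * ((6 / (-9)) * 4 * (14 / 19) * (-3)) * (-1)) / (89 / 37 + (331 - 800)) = 19166 / 20501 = 0.93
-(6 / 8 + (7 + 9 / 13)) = -439 / 52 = -8.44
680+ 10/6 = 2045/3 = 681.67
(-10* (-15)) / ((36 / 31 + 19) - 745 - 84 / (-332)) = -128650 / 621453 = -0.21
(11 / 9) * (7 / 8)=77 / 72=1.07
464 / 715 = 0.65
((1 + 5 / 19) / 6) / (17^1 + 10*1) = 4 / 513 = 0.01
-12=-12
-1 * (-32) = 32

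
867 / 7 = 123.86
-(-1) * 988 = 988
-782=-782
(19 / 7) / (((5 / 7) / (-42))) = -798 / 5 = -159.60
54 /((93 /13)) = 234 /31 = 7.55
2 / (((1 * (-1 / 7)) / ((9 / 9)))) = -14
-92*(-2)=184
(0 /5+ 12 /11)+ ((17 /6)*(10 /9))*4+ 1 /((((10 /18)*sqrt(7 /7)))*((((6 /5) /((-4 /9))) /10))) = 2084 /297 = 7.02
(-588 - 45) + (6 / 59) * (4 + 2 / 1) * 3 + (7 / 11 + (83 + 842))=191109 / 649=294.47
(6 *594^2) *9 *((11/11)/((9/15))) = 31755240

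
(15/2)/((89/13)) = 195/178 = 1.10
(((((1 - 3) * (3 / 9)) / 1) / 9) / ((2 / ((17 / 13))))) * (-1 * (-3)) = -17 / 117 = -0.15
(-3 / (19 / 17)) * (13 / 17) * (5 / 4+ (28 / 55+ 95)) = -830193 / 4180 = -198.61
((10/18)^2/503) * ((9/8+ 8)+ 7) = 1075/108648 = 0.01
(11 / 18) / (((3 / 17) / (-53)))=-9911 / 54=-183.54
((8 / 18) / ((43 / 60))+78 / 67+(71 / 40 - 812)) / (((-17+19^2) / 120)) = -279494107 / 991064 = -282.01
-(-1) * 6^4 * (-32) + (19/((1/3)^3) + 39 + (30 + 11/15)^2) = -8994479/225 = -39975.46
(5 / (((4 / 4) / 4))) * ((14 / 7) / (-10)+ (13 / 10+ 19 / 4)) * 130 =15210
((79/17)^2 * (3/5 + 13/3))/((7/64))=29557376/30345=974.04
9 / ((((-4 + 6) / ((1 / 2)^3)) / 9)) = 81 / 16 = 5.06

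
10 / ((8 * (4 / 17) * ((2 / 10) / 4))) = 106.25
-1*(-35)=35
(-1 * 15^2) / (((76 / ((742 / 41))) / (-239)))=19950525 / 1558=12805.22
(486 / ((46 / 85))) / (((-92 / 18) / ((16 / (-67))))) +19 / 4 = 6622057 / 141772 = 46.71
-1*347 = -347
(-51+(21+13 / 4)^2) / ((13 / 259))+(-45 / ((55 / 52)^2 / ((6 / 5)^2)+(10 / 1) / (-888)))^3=-192345.39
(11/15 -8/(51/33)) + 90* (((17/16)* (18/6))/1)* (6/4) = 1737547/4080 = 425.87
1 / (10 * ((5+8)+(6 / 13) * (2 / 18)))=39 / 5090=0.01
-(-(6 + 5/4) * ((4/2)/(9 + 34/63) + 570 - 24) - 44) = 2406416/601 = 4004.02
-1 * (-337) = 337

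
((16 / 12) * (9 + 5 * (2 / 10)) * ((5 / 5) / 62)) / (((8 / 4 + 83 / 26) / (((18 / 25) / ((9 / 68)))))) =14144 / 62775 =0.23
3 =3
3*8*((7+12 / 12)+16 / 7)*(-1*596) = -1029888 / 7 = -147126.86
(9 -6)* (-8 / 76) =-6 / 19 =-0.32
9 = 9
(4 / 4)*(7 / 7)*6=6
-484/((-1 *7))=484/7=69.14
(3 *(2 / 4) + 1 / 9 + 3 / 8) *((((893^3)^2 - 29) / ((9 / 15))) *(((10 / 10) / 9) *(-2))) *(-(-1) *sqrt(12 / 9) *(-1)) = 181294571186839760650 *sqrt(3) / 729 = 430742672746253937.18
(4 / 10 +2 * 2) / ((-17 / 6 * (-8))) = 0.19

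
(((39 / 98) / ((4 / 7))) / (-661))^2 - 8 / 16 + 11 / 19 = 2055305283 / 26033500864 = 0.08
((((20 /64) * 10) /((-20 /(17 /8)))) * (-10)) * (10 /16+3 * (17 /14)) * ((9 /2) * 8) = 914175 /1792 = 510.14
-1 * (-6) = 6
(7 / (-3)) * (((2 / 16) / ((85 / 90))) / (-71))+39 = 188313 / 4828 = 39.00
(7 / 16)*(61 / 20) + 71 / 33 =36811 / 10560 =3.49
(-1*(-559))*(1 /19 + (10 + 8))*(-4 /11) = -766948 /209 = -3669.61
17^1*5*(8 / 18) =340 / 9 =37.78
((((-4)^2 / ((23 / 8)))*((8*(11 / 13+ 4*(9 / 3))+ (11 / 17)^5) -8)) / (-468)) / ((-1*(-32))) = -583785829 / 16556952477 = -0.04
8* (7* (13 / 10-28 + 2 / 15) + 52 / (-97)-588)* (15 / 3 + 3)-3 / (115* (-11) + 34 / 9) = -818653332011 / 16515705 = -49568.17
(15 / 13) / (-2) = -15 / 26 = -0.58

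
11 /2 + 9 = 29 /2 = 14.50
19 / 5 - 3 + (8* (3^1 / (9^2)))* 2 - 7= -757 / 135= -5.61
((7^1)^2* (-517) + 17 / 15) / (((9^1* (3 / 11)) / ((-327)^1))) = 455593622 / 135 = 3374767.57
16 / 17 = 0.94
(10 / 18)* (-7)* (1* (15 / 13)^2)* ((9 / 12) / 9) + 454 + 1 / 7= 6440887 / 14196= 453.71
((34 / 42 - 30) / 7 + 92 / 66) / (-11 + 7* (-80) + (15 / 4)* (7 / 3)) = 17956 / 3636633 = 0.00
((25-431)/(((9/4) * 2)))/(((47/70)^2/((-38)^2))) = -288988.84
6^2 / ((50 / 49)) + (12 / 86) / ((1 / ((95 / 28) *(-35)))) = 18.71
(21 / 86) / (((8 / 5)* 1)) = 105 / 688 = 0.15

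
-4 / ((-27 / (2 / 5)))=8 / 135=0.06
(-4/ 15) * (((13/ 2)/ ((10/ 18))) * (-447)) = 1394.64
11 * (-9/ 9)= -11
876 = 876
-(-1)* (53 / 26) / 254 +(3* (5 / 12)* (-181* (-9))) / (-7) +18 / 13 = -289.50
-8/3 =-2.67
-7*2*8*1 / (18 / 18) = -112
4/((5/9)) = 7.20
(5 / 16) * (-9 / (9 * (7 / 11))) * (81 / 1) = -4455 / 112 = -39.78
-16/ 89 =-0.18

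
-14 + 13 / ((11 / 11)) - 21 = -22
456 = 456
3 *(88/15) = 17.60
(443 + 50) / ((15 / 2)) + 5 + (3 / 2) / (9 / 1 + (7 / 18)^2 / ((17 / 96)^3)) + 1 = 1149958223 / 16021770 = 71.77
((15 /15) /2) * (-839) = -839 /2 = -419.50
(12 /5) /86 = 0.03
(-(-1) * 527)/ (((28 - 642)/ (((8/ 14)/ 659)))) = -1054/ 1416191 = -0.00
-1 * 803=-803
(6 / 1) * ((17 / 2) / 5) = 51 / 5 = 10.20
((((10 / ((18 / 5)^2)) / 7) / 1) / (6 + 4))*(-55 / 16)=-1375 / 36288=-0.04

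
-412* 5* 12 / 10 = -2472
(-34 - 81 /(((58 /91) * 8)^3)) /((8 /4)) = -3457548947 /199794688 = -17.31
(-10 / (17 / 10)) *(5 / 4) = -125 / 17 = -7.35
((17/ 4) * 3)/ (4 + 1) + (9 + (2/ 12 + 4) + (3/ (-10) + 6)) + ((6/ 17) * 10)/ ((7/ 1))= 31303/ 1428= 21.92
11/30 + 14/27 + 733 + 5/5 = 198419/270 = 734.89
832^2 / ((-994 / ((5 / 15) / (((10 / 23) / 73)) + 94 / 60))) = -298694656 / 7455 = -40066.35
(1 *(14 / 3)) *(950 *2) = 8866.67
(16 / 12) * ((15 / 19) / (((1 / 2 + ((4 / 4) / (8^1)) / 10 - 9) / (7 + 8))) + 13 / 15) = -409148 / 580545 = -0.70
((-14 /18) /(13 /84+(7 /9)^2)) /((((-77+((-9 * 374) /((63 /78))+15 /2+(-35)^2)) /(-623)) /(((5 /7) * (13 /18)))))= -7937020 /72653741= -0.11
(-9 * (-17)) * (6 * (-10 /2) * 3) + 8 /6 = -41306 /3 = -13768.67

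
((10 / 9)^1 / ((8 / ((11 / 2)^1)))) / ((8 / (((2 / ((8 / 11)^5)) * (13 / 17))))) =115151465 / 160432128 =0.72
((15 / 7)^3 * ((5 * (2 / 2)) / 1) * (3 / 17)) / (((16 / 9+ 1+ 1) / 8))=18.39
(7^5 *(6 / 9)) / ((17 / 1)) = 33614 / 51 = 659.10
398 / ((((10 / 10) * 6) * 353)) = 199 / 1059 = 0.19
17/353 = 0.05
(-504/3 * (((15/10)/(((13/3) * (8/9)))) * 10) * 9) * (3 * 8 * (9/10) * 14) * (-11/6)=42436548/13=3264349.85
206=206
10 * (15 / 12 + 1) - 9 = 27 / 2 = 13.50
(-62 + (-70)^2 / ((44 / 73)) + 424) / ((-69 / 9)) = -280221 / 253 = -1107.59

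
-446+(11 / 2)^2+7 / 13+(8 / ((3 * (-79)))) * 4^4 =-5223563 / 12324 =-423.85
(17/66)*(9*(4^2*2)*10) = 741.82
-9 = -9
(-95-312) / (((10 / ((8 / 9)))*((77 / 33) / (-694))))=1129832 / 105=10760.30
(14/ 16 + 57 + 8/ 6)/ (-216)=-1421/ 5184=-0.27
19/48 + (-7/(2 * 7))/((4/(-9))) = 73/48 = 1.52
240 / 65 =48 / 13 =3.69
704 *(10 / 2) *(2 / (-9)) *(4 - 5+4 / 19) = 35200 / 57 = 617.54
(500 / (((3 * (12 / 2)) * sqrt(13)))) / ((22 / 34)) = 4250 * sqrt(13) / 1287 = 11.91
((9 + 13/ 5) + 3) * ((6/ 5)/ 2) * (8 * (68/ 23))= 119136/ 575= 207.19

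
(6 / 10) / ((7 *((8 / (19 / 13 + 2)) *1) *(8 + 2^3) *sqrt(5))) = 27 *sqrt(5) / 58240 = 0.00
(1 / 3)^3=1 / 27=0.04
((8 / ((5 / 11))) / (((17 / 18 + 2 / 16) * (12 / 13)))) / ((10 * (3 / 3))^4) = 39 / 21875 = 0.00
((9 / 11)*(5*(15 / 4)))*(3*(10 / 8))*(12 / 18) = 3375 / 88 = 38.35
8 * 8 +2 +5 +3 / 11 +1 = 795 / 11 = 72.27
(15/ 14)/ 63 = 5/ 294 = 0.02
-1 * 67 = -67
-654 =-654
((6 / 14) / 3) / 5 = 1 / 35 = 0.03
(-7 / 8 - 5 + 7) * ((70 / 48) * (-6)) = -315 / 32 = -9.84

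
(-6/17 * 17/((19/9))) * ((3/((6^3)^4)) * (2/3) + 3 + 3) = -17.05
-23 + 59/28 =-585/28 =-20.89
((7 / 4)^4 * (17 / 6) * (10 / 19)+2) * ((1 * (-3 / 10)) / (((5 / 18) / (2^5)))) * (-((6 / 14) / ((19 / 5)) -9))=-1240757811 / 252700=-4910.00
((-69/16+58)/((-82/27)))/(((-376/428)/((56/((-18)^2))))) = 643391/184992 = 3.48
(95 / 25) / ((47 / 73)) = 1387 / 235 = 5.90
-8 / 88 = -1 / 11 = -0.09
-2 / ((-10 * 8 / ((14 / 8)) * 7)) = 1 / 160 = 0.01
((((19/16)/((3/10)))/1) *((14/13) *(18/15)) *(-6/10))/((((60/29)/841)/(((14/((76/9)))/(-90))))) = 1195061/52000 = 22.98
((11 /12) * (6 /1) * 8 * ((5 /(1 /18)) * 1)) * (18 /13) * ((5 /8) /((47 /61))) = 2717550 /611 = 4447.71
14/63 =2/9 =0.22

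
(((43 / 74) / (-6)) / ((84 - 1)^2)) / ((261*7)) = -43 / 5588274132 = -0.00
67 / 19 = 3.53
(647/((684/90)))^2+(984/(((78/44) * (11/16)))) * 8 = 257297717/18772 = 13706.46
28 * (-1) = -28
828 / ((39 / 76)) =20976 / 13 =1613.54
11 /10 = 1.10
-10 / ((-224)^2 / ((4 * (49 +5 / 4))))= -1005 / 25088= -0.04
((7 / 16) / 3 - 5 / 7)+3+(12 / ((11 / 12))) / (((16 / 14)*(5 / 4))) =214279 / 18480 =11.60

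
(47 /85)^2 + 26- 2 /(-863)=164035367 /6235175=26.31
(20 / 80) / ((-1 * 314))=-1 / 1256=-0.00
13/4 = 3.25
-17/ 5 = -3.40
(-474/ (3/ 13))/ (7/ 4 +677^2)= -8216/ 1833323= -0.00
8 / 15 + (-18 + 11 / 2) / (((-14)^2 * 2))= 5897 / 11760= 0.50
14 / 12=7 / 6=1.17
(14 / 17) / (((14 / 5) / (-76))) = -380 / 17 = -22.35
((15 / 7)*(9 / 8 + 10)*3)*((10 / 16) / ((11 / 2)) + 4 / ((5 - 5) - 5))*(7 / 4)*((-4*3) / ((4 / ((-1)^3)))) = -362853 / 1408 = -257.71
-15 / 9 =-5 / 3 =-1.67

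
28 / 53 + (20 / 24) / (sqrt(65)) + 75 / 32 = sqrt(65) / 78 + 4871 / 1696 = 2.98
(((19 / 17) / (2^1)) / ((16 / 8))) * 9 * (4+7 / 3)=1083 / 68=15.93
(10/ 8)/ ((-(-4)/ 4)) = 5/ 4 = 1.25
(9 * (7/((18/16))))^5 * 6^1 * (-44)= -145393188864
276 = 276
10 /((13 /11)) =8.46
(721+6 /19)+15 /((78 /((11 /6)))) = 721.67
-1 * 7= -7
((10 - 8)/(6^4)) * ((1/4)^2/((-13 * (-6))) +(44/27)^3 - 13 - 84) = -758805311/5305906944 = -0.14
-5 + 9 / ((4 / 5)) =25 / 4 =6.25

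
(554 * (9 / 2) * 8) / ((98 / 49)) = 9972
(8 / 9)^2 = 64 / 81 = 0.79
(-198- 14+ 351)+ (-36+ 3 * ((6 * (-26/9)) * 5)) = -157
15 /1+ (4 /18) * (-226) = -317 /9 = -35.22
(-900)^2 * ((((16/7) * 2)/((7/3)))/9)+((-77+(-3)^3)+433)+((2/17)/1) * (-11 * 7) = 147146511/833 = 176646.47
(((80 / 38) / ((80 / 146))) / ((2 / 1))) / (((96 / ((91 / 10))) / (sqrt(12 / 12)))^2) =604513 / 35020800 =0.02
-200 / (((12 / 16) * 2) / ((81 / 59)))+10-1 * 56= -13514 / 59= -229.05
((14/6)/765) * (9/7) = 1/255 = 0.00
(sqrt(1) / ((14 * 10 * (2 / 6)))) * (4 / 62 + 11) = 147 / 620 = 0.24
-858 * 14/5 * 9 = -108108/5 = -21621.60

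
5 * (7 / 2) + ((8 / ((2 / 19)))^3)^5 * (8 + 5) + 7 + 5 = 423815886713270178847209291835 / 2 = 211907943356635089423604600000.00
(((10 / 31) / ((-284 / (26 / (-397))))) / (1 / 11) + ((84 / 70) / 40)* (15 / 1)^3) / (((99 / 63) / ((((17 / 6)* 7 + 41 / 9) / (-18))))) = -1087505952085 / 12456850032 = -87.30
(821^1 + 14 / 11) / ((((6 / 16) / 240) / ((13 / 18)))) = 4180800 / 11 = 380072.73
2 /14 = 1 /7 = 0.14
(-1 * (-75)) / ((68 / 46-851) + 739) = -1725 / 2542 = -0.68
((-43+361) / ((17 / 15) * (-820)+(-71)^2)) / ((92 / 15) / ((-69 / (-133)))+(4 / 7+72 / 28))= 30051 / 5814719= 0.01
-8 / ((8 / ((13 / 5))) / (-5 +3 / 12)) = 247 / 20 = 12.35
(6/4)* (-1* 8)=-12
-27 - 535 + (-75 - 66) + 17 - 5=-691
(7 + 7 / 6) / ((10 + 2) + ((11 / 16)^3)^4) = 6896136929411072 / 10142514446713779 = 0.68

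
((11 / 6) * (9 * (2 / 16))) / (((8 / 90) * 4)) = 1485 / 256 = 5.80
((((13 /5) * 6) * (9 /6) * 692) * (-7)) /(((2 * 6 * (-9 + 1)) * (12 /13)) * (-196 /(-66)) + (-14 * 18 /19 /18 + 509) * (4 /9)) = 384963579 /126565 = 3041.63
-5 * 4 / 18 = -10 / 9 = -1.11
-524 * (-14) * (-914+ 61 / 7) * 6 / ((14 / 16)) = -318776448 / 7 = -45539492.57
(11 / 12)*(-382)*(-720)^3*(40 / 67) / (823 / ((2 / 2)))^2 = 5227960320000 / 45381043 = 115201.41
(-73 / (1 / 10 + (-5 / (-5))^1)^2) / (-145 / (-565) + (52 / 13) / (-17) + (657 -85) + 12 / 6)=-2804660 / 26685219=-0.11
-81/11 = -7.36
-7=-7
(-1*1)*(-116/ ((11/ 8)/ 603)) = 559584/ 11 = 50871.27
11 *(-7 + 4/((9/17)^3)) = 160039/729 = 219.53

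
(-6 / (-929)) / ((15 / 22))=44 / 4645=0.01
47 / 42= 1.12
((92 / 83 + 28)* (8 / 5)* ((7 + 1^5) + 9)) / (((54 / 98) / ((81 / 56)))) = 862512 / 415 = 2078.34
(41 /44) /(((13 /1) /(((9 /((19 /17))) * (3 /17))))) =0.10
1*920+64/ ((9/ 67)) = 1396.44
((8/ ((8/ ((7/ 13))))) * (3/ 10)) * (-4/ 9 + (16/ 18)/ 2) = 0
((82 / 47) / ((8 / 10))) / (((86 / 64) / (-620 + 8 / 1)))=-993.25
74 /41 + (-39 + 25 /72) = -108775 /2952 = -36.85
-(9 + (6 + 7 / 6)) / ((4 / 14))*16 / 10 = -1358 / 15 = -90.53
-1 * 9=-9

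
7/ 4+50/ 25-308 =-1217/ 4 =-304.25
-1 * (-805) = 805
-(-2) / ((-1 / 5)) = -10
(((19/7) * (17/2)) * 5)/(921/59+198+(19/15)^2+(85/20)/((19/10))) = 407343375/767853709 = 0.53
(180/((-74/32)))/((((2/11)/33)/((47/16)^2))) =-36084015/296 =-121905.46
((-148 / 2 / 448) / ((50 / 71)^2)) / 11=-186517 / 6160000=-0.03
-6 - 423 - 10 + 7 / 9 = -3944 / 9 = -438.22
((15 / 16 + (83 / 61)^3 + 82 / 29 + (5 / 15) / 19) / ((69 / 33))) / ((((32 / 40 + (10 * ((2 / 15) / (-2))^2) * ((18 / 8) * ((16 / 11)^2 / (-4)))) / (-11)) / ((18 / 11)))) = -755285588283435 / 10401533250208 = -72.61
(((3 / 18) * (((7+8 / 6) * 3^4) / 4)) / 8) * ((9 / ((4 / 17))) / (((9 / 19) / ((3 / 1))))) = 218025 / 256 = 851.66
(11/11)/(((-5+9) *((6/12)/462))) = 231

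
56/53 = 1.06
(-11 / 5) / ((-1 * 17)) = 11 / 85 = 0.13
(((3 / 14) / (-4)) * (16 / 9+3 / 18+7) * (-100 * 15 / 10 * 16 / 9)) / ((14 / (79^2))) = 3588575 / 63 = 56961.51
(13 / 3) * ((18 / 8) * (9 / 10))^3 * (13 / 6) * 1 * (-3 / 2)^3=-269440587 / 1024000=-263.13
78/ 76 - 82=-3077/ 38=-80.97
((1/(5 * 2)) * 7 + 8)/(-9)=-29/30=-0.97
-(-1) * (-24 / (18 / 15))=-20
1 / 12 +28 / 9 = 115 / 36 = 3.19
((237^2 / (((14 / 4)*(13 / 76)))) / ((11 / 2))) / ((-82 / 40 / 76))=-25954571520 / 41041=-632405.92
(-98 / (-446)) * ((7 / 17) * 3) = 1029 / 3791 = 0.27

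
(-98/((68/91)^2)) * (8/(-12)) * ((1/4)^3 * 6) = 405769/36992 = 10.97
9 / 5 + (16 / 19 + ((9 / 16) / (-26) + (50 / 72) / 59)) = 55237891 / 20985120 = 2.63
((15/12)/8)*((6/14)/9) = 5/672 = 0.01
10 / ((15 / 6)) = 4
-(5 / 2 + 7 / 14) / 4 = -3 / 4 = -0.75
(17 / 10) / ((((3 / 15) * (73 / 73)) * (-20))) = -17 / 40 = -0.42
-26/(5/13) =-338/5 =-67.60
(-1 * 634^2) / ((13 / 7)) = -2813692 / 13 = -216437.85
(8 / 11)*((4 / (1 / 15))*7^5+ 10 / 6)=24202120 / 33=733397.58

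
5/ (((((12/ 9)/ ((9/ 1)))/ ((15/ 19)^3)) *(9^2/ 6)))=16875/ 13718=1.23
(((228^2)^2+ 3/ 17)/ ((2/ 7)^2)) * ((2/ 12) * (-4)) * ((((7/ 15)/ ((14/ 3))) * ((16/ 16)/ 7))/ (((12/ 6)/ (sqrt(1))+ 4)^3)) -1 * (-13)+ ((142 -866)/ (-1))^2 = -13739246267/ 14688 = -935406.20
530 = 530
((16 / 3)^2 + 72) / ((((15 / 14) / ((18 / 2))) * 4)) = 3164 / 15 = 210.93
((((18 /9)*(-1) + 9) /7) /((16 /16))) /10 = 1 /10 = 0.10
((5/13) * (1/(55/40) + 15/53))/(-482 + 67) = -589/629057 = -0.00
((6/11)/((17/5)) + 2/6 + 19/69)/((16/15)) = 12405/17204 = 0.72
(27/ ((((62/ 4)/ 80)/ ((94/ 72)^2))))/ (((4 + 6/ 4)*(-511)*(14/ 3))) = -22090/ 1219757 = -0.02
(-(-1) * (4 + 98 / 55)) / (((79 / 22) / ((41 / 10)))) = 13038 / 1975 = 6.60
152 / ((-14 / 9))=-684 / 7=-97.71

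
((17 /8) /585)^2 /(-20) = -289 /438048000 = -0.00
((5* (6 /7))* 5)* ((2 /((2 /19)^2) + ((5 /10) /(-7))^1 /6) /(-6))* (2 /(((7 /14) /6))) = -758050 /49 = -15470.41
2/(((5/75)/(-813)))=-24390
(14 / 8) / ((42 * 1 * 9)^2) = 1 / 81648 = 0.00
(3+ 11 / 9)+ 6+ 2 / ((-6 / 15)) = 47 / 9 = 5.22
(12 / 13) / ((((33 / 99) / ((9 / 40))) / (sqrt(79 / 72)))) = 27 * sqrt(158) / 520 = 0.65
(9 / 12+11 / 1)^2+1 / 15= 33151 / 240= 138.13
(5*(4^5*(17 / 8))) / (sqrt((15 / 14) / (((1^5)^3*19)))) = 2176*sqrt(3990) / 3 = 45816.73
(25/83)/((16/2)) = 25/664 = 0.04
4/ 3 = 1.33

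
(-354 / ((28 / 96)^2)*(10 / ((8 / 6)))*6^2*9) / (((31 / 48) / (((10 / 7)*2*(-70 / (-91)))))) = -4756672512000 / 138229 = -34411538.19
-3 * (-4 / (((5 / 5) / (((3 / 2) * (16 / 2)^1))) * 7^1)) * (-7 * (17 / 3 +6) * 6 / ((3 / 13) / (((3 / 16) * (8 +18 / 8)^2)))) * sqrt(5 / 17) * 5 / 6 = -388875.81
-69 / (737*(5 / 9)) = -621 / 3685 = -0.17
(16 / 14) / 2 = 4 / 7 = 0.57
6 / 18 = 0.33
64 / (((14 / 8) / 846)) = 216576 / 7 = 30939.43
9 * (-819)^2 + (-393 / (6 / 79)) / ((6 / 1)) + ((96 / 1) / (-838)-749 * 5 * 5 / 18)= 91031128345 / 15084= 6034946.19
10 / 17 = 0.59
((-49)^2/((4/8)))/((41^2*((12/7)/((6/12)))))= 0.83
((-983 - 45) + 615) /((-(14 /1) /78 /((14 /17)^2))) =450996 /289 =1560.54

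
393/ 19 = 20.68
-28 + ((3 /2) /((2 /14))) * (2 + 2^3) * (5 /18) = 1.17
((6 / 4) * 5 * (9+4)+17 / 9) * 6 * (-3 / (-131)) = 13.66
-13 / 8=-1.62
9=9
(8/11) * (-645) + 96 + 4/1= -4060/11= -369.09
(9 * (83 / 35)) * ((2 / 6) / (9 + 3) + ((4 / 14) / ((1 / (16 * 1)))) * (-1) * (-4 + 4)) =83 / 140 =0.59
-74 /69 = -1.07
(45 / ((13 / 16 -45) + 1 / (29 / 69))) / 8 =-2610 / 19399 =-0.13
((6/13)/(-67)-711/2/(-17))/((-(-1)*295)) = 619077/8736130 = 0.07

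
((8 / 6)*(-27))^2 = 1296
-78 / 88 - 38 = -1711 / 44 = -38.89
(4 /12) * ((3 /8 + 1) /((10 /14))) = 77 /120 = 0.64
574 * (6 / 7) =492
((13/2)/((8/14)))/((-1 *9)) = -91/72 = -1.26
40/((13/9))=360/13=27.69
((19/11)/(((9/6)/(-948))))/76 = -158/11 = -14.36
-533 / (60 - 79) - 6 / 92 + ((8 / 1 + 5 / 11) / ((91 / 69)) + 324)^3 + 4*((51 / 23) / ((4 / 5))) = 31621029734785071505 / 876624622874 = 36071345.60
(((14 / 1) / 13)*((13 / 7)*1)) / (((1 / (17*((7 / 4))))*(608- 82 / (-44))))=1309 / 13417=0.10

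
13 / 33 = 0.39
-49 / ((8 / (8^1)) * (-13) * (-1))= -49 / 13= -3.77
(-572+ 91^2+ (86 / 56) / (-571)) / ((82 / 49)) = 862760143 / 187288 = 4606.60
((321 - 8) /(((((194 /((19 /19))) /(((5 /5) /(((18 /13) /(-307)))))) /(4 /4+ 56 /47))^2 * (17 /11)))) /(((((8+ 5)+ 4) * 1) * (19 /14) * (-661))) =-4072611354040229 /48884040301124088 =-0.08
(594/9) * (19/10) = 627/5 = 125.40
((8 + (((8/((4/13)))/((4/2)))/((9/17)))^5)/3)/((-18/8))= -2108733749972/1594323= -1322651.53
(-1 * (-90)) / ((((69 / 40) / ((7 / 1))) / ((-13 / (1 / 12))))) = -1310400 / 23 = -56973.91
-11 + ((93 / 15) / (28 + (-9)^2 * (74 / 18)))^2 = -35837314 / 3258025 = -11.00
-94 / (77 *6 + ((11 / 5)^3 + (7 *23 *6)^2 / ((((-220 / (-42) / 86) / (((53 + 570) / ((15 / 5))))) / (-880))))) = 11750 / 349976425116919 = 0.00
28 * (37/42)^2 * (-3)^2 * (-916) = -1254004/7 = -179143.43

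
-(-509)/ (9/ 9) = 509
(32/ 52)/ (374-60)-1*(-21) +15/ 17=759320/ 34697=21.88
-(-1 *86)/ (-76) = -43/ 38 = -1.13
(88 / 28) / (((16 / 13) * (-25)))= -143 / 1400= -0.10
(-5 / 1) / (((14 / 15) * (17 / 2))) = -75 / 119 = -0.63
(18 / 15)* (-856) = -5136 / 5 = -1027.20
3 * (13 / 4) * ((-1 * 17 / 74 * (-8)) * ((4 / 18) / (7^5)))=442 / 1865577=0.00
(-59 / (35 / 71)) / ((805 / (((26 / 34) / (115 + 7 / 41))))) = -2232737 / 2261719950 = -0.00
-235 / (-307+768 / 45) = 3525 / 4349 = 0.81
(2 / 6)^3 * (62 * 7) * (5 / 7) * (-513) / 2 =-2945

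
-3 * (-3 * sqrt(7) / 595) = 9 * sqrt(7) / 595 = 0.04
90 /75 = 6 /5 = 1.20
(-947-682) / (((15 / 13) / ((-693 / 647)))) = 4891887 / 3235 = 1512.18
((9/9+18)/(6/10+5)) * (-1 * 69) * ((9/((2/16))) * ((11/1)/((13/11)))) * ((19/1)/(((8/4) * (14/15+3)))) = -2034442575/5369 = -378923.93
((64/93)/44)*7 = 112/1023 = 0.11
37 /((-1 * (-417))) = 37 /417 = 0.09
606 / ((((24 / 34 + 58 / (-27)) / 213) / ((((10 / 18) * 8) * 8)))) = -1053276480 / 331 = -3182104.17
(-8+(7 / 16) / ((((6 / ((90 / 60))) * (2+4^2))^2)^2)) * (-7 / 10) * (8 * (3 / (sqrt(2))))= 95.04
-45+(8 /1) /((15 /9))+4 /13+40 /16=-4861 /130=-37.39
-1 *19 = -19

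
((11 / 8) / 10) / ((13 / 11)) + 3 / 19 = 5419 / 19760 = 0.27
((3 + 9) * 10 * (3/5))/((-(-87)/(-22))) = -18.21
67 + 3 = 70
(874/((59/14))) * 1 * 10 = 122360/59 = 2073.90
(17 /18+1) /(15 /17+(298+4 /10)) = 2975 /457902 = 0.01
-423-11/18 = -7625/18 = -423.61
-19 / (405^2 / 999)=-703 / 6075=-0.12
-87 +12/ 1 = -75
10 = 10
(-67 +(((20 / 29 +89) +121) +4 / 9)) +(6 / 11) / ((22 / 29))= 4574606 / 31581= 144.85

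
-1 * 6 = -6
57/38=3/2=1.50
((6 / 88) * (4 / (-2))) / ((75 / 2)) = -0.00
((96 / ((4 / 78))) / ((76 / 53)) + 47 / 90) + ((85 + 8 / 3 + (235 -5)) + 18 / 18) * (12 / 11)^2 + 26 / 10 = 349230059 / 206910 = 1687.84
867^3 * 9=5865429267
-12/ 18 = -2/ 3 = -0.67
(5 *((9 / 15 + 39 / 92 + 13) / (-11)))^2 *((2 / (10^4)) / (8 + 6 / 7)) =291307807 / 317484640000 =0.00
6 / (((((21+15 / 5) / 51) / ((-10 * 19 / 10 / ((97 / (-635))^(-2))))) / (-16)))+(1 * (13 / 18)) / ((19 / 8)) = 6257215264 / 68951475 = 90.75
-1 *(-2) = 2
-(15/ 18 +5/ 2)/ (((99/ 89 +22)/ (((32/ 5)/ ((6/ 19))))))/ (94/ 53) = -1.65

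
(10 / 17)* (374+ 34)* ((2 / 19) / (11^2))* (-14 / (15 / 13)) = -5824 / 2299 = -2.53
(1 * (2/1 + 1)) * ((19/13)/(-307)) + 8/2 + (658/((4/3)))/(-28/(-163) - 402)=2.76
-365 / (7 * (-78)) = 365 / 546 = 0.67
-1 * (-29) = 29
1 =1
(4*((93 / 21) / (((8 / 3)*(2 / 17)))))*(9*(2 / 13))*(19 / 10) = 270351 / 1820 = 148.54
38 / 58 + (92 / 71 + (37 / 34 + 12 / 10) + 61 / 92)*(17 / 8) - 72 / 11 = 3.13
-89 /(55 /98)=-8722 /55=-158.58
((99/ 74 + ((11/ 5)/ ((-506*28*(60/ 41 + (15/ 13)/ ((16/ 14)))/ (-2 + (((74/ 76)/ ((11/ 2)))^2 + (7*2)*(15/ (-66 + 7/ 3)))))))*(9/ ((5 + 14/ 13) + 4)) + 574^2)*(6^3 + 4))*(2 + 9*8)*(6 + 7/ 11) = 595054632598059437638444/ 16716552493795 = 35596731611.91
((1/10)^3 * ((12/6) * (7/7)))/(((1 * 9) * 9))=0.00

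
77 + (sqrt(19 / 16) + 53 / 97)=sqrt(19) / 4 + 7522 / 97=78.64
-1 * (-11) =11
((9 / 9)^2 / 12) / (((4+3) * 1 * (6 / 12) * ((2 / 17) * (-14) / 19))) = -323 / 1176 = -0.27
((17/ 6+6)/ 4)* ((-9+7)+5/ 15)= -265/ 72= -3.68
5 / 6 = 0.83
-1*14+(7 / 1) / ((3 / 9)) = 7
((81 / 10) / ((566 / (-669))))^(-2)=32035600 / 2936447721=0.01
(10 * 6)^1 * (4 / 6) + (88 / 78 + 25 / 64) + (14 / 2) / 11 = 1157413 / 27456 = 42.16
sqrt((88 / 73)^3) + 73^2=176*sqrt(1606) / 5329 + 5329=5330.32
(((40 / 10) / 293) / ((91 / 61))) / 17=244 / 453271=0.00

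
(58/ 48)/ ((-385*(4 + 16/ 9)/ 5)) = -87/ 32032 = -0.00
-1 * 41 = -41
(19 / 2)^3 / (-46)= -6859 / 368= -18.64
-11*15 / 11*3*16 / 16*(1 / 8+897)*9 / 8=-2906685 / 64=-45416.95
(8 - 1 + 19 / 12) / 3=103 / 36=2.86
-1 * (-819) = 819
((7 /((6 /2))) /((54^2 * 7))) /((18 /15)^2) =25 /314928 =0.00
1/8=0.12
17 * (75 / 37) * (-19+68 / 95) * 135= -59796225 / 703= -85058.64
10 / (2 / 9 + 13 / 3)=90 / 41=2.20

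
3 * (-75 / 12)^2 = 1875 / 16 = 117.19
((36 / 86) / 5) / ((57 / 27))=162 / 4085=0.04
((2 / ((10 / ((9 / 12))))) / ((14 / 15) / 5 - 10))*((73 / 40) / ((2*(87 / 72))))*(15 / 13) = -29565 / 2219776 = -0.01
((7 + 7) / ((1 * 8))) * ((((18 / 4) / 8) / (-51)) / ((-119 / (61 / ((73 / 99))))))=18117 / 1350208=0.01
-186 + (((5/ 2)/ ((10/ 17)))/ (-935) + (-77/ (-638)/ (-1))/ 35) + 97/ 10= -224969/ 1276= -176.31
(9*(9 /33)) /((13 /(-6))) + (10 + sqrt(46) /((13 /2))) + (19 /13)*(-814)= -168858 /143 + 2*sqrt(46) /13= -1179.78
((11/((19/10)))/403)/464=55/1776424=0.00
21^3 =9261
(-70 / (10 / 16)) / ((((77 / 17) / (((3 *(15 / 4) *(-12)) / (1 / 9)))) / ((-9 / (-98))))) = 1487160 / 539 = 2759.11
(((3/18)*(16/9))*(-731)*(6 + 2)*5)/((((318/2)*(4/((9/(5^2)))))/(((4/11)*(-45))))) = 80.25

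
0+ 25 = 25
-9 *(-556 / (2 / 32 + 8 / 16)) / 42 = 4448 / 21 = 211.81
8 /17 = 0.47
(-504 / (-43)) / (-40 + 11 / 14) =-784 / 2623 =-0.30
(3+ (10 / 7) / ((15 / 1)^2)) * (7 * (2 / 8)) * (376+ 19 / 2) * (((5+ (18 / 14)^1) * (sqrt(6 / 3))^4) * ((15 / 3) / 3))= 5354338 / 63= 84989.49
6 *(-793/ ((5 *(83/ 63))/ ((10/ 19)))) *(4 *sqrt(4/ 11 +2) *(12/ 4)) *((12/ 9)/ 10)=-4796064 *sqrt(286)/ 86735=-935.13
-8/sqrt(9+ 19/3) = -4 *sqrt(138)/23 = -2.04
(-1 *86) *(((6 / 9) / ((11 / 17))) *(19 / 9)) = -55556 / 297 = -187.06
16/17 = 0.94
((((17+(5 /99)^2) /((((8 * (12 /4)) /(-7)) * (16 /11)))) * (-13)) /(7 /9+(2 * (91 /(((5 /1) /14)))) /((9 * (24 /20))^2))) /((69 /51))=55241823 /8678912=6.37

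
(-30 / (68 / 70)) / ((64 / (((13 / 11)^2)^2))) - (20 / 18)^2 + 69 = 86221963987 / 1290282048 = 66.82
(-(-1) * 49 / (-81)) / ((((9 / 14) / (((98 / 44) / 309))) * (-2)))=16807 / 4955742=0.00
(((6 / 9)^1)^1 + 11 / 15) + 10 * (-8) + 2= -383 / 5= -76.60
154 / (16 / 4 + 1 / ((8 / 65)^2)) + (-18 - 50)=-294852 / 4481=-65.80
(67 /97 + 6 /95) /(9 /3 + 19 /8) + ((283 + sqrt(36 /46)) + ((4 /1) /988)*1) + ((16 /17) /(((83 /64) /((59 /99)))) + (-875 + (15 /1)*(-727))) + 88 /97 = -8271758094147458 /719563881465 + 3*sqrt(46) /23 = -11494.63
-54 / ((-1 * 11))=54 / 11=4.91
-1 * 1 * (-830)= 830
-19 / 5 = -3.80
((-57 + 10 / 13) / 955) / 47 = -731 / 583505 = -0.00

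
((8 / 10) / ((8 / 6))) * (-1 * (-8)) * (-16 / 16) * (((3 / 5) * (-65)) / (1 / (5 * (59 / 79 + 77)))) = 5748912 / 79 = 72771.04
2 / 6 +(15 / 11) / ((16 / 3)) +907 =479207 / 528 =907.59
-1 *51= -51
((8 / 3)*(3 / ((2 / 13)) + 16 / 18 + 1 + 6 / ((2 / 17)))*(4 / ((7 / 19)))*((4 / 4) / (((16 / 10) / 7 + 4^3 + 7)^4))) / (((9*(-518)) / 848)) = -5143514320000 / 347293865144957391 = -0.00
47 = 47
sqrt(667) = 25.83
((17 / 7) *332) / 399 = 5644 / 2793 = 2.02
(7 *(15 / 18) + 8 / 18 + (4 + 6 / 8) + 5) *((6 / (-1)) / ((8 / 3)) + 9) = 1731 / 16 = 108.19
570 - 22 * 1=548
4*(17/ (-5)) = -13.60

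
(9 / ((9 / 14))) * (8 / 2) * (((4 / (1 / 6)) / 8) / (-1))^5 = -13608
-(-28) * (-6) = -168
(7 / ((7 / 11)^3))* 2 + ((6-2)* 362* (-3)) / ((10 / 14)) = -1476682 / 245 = -6027.27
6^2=36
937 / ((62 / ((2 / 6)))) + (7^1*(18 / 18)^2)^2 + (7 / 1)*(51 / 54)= 16921 / 279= 60.65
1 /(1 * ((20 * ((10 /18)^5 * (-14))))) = -59049 /875000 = -0.07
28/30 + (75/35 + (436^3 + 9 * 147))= 8702734118/105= 82883182.08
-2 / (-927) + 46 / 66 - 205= -2083256 / 10197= -204.30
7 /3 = 2.33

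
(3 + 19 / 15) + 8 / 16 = 143 / 30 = 4.77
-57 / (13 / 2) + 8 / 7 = -694 / 91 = -7.63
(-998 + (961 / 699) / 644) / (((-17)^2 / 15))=-2246273635 / 43365028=-51.80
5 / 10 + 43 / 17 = 103 / 34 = 3.03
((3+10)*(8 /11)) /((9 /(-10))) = -10.51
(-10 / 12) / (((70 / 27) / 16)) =-36 / 7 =-5.14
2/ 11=0.18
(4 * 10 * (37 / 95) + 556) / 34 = 5430 / 323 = 16.81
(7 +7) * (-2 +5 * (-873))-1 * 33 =-61171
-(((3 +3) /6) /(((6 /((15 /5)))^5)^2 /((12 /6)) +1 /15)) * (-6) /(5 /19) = 342 /7681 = 0.04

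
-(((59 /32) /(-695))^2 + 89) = -44020969881 /494617600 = -89.00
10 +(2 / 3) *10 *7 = 56.67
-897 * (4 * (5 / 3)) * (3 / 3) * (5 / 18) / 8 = -7475 / 36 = -207.64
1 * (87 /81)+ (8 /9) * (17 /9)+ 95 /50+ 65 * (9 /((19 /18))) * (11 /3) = 31345711 /15390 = 2036.76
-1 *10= -10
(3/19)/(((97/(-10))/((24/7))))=-720/12901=-0.06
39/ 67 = 0.58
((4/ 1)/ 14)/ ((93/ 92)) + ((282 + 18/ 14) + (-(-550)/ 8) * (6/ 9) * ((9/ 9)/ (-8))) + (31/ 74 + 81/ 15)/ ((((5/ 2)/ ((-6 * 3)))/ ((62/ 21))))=1485162017/ 9634800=154.15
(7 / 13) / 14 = 1 / 26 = 0.04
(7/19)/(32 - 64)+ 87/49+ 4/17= 1012569/506464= 2.00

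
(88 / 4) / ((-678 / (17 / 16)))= -187 / 5424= -0.03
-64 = -64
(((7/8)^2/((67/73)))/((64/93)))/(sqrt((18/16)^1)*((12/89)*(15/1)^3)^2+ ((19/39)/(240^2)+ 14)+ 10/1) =-9874327462405141550949225/16373501969358478482627134062837328+ 3993626493349916889375000000*sqrt(2)/1023343873084904905164195878927333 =0.00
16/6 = 8/3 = 2.67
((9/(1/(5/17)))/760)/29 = 9/74936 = 0.00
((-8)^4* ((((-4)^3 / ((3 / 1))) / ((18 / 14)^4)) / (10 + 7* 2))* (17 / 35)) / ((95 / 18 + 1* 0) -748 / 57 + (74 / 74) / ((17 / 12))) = 90.65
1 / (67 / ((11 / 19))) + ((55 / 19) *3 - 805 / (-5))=216019 / 1273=169.69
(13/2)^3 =2197/8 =274.62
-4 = -4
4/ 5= 0.80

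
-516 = -516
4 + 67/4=83/4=20.75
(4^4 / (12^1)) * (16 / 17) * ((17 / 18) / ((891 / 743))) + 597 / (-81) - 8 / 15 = 951383 / 120285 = 7.91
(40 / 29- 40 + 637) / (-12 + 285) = 2479 / 1131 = 2.19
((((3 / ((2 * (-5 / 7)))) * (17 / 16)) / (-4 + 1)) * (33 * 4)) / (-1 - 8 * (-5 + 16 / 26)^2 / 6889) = -415634037 / 4328120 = -96.03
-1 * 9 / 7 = -9 / 7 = -1.29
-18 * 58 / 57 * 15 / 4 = -1305 / 19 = -68.68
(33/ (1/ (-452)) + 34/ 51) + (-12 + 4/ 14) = -313468/ 21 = -14927.05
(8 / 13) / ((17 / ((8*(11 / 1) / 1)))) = 704 / 221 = 3.19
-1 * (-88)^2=-7744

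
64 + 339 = 403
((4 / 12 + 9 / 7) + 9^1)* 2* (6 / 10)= 446 / 35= 12.74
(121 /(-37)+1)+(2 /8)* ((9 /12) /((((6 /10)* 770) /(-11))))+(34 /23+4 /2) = 229421 /190624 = 1.20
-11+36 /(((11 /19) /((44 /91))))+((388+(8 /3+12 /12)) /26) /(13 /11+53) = 6294835 /325416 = 19.34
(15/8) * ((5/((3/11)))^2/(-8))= -15125/192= -78.78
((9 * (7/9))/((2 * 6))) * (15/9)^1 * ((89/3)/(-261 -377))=-3115/68904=-0.05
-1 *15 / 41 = -15 / 41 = -0.37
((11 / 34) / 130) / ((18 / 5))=11 / 15912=0.00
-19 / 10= -1.90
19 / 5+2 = 29 / 5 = 5.80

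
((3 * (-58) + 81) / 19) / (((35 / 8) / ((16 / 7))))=-11904 / 4655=-2.56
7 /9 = 0.78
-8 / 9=-0.89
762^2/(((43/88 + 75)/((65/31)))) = 255483360/15841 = 16127.98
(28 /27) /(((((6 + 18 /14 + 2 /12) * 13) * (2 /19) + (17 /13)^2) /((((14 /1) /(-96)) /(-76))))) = 57967 /346883904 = 0.00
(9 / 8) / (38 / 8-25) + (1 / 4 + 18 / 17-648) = -395809 / 612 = -646.75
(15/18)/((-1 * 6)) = -5/36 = -0.14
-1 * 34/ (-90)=17/ 45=0.38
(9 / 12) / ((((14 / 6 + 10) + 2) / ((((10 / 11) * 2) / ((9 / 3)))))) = 15 / 473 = 0.03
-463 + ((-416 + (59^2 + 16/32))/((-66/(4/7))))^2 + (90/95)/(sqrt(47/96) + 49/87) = 181656* sqrt(282)/793231 + 10088181955990/42327599391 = 242.18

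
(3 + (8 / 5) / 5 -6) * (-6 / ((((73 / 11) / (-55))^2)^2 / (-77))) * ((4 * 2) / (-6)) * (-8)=-1769403947326400 / 28398241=-62306814.97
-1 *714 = -714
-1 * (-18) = 18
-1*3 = -3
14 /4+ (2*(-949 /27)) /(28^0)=-3607 /54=-66.80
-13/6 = -2.17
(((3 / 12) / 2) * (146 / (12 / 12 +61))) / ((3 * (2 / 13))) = 949 / 1488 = 0.64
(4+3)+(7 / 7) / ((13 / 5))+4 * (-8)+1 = -307 / 13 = -23.62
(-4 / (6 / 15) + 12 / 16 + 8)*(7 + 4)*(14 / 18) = -385 / 36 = -10.69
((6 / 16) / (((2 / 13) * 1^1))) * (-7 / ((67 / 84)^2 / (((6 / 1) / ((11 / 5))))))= -3611790 / 49379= -73.14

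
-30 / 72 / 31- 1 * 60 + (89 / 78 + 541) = 2331569 / 4836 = 482.13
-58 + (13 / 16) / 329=-305299 / 5264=-58.00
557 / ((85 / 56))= 31192 / 85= 366.96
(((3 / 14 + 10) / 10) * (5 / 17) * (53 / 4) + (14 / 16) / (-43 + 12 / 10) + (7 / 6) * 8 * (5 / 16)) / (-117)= -8208983 / 139675536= -0.06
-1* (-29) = 29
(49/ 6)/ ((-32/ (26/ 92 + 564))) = -1271893/ 8832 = -144.01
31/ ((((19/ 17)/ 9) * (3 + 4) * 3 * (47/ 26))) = 41106/ 6251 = 6.58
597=597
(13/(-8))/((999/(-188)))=611/1998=0.31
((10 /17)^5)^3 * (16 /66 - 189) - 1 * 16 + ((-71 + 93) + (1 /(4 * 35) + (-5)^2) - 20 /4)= 343056656908058896976329 /13224394497975348963660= 25.94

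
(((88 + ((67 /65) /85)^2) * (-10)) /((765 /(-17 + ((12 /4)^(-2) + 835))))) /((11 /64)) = -2531702863040896 /462371641875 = -5475.47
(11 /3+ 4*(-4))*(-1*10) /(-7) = -370 /21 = -17.62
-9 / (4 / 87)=-195.75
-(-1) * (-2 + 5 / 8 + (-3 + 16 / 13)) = -327 / 104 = -3.14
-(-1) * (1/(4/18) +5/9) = 5.06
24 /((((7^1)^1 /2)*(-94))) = -24 /329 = -0.07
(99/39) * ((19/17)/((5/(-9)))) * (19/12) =-35739/4420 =-8.09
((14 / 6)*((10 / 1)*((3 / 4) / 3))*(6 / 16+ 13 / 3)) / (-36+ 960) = 565 / 19008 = 0.03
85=85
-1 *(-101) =101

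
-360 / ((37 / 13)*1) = -4680 / 37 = -126.49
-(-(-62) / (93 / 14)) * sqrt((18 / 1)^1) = -28 * sqrt(2) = -39.60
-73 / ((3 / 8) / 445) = -259880 / 3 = -86626.67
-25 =-25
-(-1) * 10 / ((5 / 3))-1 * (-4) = 10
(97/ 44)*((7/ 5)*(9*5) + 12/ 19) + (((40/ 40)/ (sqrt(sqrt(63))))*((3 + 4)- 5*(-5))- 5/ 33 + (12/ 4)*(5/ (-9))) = 149.82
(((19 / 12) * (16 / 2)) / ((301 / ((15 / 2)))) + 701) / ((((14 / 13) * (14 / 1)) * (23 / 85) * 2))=29157635 / 339227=85.95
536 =536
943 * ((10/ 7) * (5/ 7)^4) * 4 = 23575000/ 16807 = 1402.69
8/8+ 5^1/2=7/2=3.50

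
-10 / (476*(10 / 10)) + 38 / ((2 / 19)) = 85913 / 238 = 360.98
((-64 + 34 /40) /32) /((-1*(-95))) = -1263 /60800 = -0.02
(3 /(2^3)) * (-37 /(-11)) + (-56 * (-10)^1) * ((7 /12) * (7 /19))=610007 /5016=121.61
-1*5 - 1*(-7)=2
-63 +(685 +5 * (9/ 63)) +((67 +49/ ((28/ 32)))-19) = 726.71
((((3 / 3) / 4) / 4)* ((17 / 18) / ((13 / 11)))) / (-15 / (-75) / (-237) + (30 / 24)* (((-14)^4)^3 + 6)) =73865 / 104804366416983275952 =0.00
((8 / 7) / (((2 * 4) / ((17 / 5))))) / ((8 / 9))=153 / 280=0.55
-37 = -37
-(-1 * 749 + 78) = 671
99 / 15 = 33 / 5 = 6.60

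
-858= -858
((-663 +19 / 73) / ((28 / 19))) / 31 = -229805 / 15841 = -14.51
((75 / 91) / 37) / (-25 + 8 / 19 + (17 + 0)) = -475 / 161616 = -0.00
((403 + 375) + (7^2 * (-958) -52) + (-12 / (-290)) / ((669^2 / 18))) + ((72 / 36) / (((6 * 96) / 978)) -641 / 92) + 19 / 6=-122637053149669 / 2653539440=-46216.40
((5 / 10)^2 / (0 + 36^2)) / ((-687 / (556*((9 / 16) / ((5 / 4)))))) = -139 / 1978560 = -0.00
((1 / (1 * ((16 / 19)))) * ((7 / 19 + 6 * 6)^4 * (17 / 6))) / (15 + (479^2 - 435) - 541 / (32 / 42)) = 25.78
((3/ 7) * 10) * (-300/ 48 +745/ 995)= -65685/ 2786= -23.58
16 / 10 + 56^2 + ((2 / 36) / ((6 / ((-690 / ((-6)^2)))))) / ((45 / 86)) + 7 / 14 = 45748553 / 14580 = 3137.76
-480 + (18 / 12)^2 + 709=231.25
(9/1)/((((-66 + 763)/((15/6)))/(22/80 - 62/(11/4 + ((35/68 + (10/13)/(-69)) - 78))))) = 906397443/25422288784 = 0.04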